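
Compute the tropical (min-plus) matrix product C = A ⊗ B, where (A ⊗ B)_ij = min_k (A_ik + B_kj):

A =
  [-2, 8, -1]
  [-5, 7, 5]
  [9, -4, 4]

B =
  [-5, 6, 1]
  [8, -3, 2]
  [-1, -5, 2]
A ⊗ B =
  [-7, -6, -1]
  [-10, 0, -4]
  [3, -7, -2]

Apply the min-plus product entry-by-entry:
  C[0][0] = min over k of (A[0][0] + B[0][0] = -2 + -5 = -7, A[0][1] + B[1][0] = 8 + 8 = 16, A[0][2] + B[2][0] = -1 + -1 = -2) = -7 (attained at k = 0)
  C[0][1] = min over k of (A[0][0] + B[0][1] = -2 + 6 = 4, A[0][1] + B[1][1] = 8 + -3 = 5, A[0][2] + B[2][1] = -1 + -5 = -6) = -6 (attained at k = 2)
  C[0][2] = min over k of (A[0][0] + B[0][2] = -2 + 1 = -1, A[0][1] + B[1][2] = 8 + 2 = 10, A[0][2] + B[2][2] = -1 + 2 = 1) = -1 (attained at k = 0)
  C[1][0] = min over k of (A[1][0] + B[0][0] = -5 + -5 = -10, A[1][1] + B[1][0] = 7 + 8 = 15, A[1][2] + B[2][0] = 5 + -1 = 4) = -10 (attained at k = 0)
  C[1][1] = min over k of (A[1][0] + B[0][1] = -5 + 6 = 1, A[1][1] + B[1][1] = 7 + -3 = 4, A[1][2] + B[2][1] = 5 + -5 = 0) = 0 (attained at k = 2)
  C[1][2] = min over k of (A[1][0] + B[0][2] = -5 + 1 = -4, A[1][1] + B[1][2] = 7 + 2 = 9, A[1][2] + B[2][2] = 5 + 2 = 7) = -4 (attained at k = 0)
  C[2][0] = min over k of (A[2][0] + B[0][0] = 9 + -5 = 4, A[2][1] + B[1][0] = -4 + 8 = 4, A[2][2] + B[2][0] = 4 + -1 = 3) = 3 (attained at k = 2)
  C[2][1] = min over k of (A[2][0] + B[0][1] = 9 + 6 = 15, A[2][1] + B[1][1] = -4 + -3 = -7, A[2][2] + B[2][1] = 4 + -5 = -1) = -7 (attained at k = 1)
  C[2][2] = min over k of (A[2][0] + B[0][2] = 9 + 1 = 10, A[2][1] + B[1][2] = -4 + 2 = -2, A[2][2] + B[2][2] = 4 + 2 = 6) = -2 (attained at k = 1)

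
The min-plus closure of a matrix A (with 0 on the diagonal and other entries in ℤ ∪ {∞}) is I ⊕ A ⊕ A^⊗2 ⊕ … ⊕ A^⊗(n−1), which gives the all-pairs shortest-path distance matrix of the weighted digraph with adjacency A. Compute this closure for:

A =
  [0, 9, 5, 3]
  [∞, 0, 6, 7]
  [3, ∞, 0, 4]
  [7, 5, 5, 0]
Closure =
  [0, 8, 5, 3]
  [9, 0, 6, 7]
  [3, 9, 0, 4]
  [7, 5, 5, 0]

This is the Floyd-Warshall all-pairs shortest-path computation. For each intermediate vertex k = 0, 1, …, 3, update dist[i][j] ← min(dist[i][j], dist[i][k] + dist[k][j]). The final matrix gives, for each (i, j), the minimum total weight of any directed path from i to j (possibly empty when i = j).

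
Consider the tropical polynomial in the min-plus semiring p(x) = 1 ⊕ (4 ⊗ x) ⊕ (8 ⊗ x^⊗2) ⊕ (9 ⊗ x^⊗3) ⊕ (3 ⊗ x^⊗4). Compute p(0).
p(0) = 1

A tropical monomial a ⊗ x^⊗i evaluates to a + i · x. Evaluating each term at x = 0:
  Term 0 contributes 1 + 0 · 0 = 1
  Term 1 contributes 4 + 1 · 0 = 4
  Term 2 contributes 8 + 2 · 0 = 8
  Term 3 contributes 9 + 3 · 0 = 9
  Term 4 contributes 3 + 4 · 0 = 3
p(0) = ⊕ of these = min[1, 4, 8, 9, 3] = 1.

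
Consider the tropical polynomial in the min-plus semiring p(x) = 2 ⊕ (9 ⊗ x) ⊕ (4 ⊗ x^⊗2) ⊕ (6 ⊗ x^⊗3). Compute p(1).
p(1) = 2

A tropical monomial a ⊗ x^⊗i evaluates to a + i · x. Evaluating each term at x = 1:
  Term 0 contributes 2 + 0 · 1 = 2
  Term 1 contributes 9 + 1 · 1 = 10
  Term 2 contributes 4 + 2 · 1 = 6
  Term 3 contributes 6 + 3 · 1 = 9
p(1) = ⊕ of these = min[2, 10, 6, 9] = 2.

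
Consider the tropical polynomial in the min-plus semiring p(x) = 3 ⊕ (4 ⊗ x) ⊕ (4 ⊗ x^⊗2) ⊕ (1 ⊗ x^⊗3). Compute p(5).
p(5) = 3

A tropical monomial a ⊗ x^⊗i evaluates to a + i · x. Evaluating each term at x = 5:
  Term 0 contributes 3 + 0 · 5 = 3
  Term 1 contributes 4 + 1 · 5 = 9
  Term 2 contributes 4 + 2 · 5 = 14
  Term 3 contributes 1 + 3 · 5 = 16
p(5) = ⊕ of these = min[3, 9, 14, 16] = 3.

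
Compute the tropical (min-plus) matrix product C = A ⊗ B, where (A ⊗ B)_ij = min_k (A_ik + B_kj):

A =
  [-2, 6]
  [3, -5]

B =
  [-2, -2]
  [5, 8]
A ⊗ B =
  [-4, -4]
  [0, 1]

Apply the min-plus product entry-by-entry:
  C[0][0] = min over k of (A[0][0] + B[0][0] = -2 + -2 = -4, A[0][1] + B[1][0] = 6 + 5 = 11) = -4 (attained at k = 0)
  C[0][1] = min over k of (A[0][0] + B[0][1] = -2 + -2 = -4, A[0][1] + B[1][1] = 6 + 8 = 14) = -4 (attained at k = 0)
  C[1][0] = min over k of (A[1][0] + B[0][0] = 3 + -2 = 1, A[1][1] + B[1][0] = -5 + 5 = 0) = 0 (attained at k = 1)
  C[1][1] = min over k of (A[1][0] + B[0][1] = 3 + -2 = 1, A[1][1] + B[1][1] = -5 + 8 = 3) = 1 (attained at k = 0)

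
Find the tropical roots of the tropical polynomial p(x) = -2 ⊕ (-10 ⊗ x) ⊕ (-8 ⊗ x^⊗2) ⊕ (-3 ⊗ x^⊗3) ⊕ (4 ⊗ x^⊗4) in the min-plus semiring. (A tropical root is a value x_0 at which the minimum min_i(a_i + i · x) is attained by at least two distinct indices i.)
Roots: {-7, -5, -2, 8}

Each tropical root is a break point of the lower envelope of the lines y = a_i + i · x (there are 5 lines, with slopes 0, 1, ..., 4). Only the lines that attain the minimum somewhere contribute to roots; other lines are dominated. Here the surviving (envelope) indices are i = 4, i = 3, i = 2, i = 1, i = 0.
Intersections between consecutive envelope lines give the roots: for adjacent envelope indices i < j the intersection is x = (a_i − a_j) / (j − i). Reading off the sorted break points: {-7, -5, -2, 8}.
Verification: at each break x_0, at least two indices attain the minimum of min_i(a_i + i · x_0).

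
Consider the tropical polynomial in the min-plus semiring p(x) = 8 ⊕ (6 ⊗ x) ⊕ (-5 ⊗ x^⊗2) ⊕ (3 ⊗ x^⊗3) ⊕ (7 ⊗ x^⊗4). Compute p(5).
p(5) = 5

A tropical monomial a ⊗ x^⊗i evaluates to a + i · x. Evaluating each term at x = 5:
  Term 0 contributes 8 + 0 · 5 = 8
  Term 1 contributes 6 + 1 · 5 = 11
  Term 2 contributes -5 + 2 · 5 = 5
  Term 3 contributes 3 + 3 · 5 = 18
  Term 4 contributes 7 + 4 · 5 = 27
p(5) = ⊕ of these = min[8, 11, 5, 18, 27] = 5.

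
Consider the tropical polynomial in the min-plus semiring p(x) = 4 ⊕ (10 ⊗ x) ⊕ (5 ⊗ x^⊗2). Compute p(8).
p(8) = 4

A tropical monomial a ⊗ x^⊗i evaluates to a + i · x. Evaluating each term at x = 8:
  Term 0 contributes 4 + 0 · 8 = 4
  Term 1 contributes 10 + 1 · 8 = 18
  Term 2 contributes 5 + 2 · 8 = 21
p(8) = ⊕ of these = min[4, 18, 21] = 4.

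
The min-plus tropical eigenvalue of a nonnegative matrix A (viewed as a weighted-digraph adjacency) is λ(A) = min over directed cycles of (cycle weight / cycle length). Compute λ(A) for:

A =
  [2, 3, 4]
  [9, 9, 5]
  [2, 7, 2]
λ(A) = 2

Enumerate directed cycles and compute their means (weight / length). Sample:
  cycle 0 → 0: weight = 2, length = 1, mean = 2/1 ≈ 2.000
  cycle 1 → 1: weight = 9, length = 1, mean = 9/1 ≈ 9.000
  cycle 2 → 2: weight = 2, length = 1, mean = 2/1 ≈ 2.000
  cycle 0 → 1 → 0: weight = 12, length = 2, mean = 12/2 ≈ 6.000
  cycle 0 → 2 → 0: weight = 6, length = 2, mean = 6/2 ≈ 3.000
  cycle 1 → 0 → 1: weight = 12, length = 2, mean = 12/2 ≈ 6.000
Minimum mean = 2.000, attained e.g. along the cycle 0 → 0 with weight 2 and length 1. So λ(A) = 2/1 = 2.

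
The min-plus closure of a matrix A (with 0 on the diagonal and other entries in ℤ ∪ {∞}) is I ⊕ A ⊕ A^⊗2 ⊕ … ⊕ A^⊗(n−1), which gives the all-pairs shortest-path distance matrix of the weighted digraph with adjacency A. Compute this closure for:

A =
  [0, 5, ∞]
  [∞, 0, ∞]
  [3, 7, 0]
Closure =
  [0, 5, ∞]
  [∞, 0, ∞]
  [3, 7, 0]

This is the Floyd-Warshall all-pairs shortest-path computation. For each intermediate vertex k = 0, 1, …, 2, update dist[i][j] ← min(dist[i][j], dist[i][k] + dist[k][j]). The final matrix gives, for each (i, j), the minimum total weight of any directed path from i to j (possibly empty when i = j).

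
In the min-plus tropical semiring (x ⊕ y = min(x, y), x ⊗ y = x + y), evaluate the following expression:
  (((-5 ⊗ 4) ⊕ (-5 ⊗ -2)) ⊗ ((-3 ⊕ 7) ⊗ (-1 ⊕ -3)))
(((-5 ⊗ 4) ⊕ (-5 ⊗ -2)) ⊗ ((-3 ⊕ 7) ⊗ (-1 ⊕ -3))) = -13

Expand innermost to outermost. Recall ⊕ takes the minimum of its arguments and ⊗ takes their sum. Working out the expression (((-5 ⊗ 4) ⊕ (-5 ⊗ -2)) ⊗ ((-3 ⊕ 7) ⊗ (-1 ⊕ -3))) gives -13.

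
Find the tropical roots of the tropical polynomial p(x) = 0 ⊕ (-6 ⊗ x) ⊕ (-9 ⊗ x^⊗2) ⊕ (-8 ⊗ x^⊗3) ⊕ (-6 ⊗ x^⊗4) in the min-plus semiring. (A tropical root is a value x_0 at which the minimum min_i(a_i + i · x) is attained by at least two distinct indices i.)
Roots: {-2, -1, 3, 6}

Each tropical root is a break point of the lower envelope of the lines y = a_i + i · x (there are 5 lines, with slopes 0, 1, ..., 4). Only the lines that attain the minimum somewhere contribute to roots; other lines are dominated. Here the surviving (envelope) indices are i = 4, i = 3, i = 2, i = 1, i = 0.
Intersections between consecutive envelope lines give the roots: for adjacent envelope indices i < j the intersection is x = (a_i − a_j) / (j − i). Reading off the sorted break points: {-2, -1, 3, 6}.
Verification: at each break x_0, at least two indices attain the minimum of min_i(a_i + i · x_0).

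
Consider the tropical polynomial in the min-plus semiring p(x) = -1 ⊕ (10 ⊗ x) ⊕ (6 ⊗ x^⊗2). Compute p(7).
p(7) = -1

A tropical monomial a ⊗ x^⊗i evaluates to a + i · x. Evaluating each term at x = 7:
  Term 0 contributes -1 + 0 · 7 = -1
  Term 1 contributes 10 + 1 · 7 = 17
  Term 2 contributes 6 + 2 · 7 = 20
p(7) = ⊕ of these = min[-1, 17, 20] = -1.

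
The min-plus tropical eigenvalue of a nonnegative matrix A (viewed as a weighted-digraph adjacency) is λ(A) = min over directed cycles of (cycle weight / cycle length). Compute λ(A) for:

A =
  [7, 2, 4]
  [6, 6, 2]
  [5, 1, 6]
λ(A) = 3/2

Enumerate directed cycles and compute their means (weight / length). Sample:
  cycle 0 → 0: weight = 7, length = 1, mean = 7/1 ≈ 7.000
  cycle 1 → 1: weight = 6, length = 1, mean = 6/1 ≈ 6.000
  cycle 2 → 2: weight = 6, length = 1, mean = 6/1 ≈ 6.000
  cycle 0 → 1 → 0: weight = 8, length = 2, mean = 8/2 ≈ 4.000
  cycle 0 → 2 → 0: weight = 9, length = 2, mean = 9/2 ≈ 4.500
  cycle 1 → 0 → 1: weight = 8, length = 2, mean = 8/2 ≈ 4.000
Minimum mean = 1.500, attained e.g. along the cycle 1 → 2 → 1 with weight 3 and length 2. So λ(A) = 3/2 = 3/2.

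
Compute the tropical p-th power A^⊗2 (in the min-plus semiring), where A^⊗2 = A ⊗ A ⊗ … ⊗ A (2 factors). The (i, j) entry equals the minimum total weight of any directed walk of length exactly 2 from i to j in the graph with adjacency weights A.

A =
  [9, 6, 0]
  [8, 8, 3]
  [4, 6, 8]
A^⊗2 =
  [4, 6, 8]
  [7, 9, 8]
  [12, 10, 4]

Each entry (A^⊗2)_ij equals the minimum over all length-2 walks i = v_0 → v_1 → … → v_2 = j of Σ_t A[v_t][v_{t+1}]. For example, for (i, j) = (0, 2) we minimise over 3 possible intermediate vertex sequences; the minimum is 8, attained along the walk 0 → 2 → 2.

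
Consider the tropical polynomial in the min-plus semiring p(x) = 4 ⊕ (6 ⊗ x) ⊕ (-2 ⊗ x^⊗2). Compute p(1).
p(1) = 0

A tropical monomial a ⊗ x^⊗i evaluates to a + i · x. Evaluating each term at x = 1:
  Term 0 contributes 4 + 0 · 1 = 4
  Term 1 contributes 6 + 1 · 1 = 7
  Term 2 contributes -2 + 2 · 1 = 0
p(1) = ⊕ of these = min[4, 7, 0] = 0.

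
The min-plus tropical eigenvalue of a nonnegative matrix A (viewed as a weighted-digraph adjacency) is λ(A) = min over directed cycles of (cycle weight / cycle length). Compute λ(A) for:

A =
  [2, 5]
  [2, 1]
λ(A) = 1

Enumerate directed cycles and compute their means (weight / length). Sample:
  cycle 0 → 0: weight = 2, length = 1, mean = 2/1 ≈ 2.000
  cycle 1 → 1: weight = 1, length = 1, mean = 1/1 ≈ 1.000
  cycle 0 → 1 → 0: weight = 7, length = 2, mean = 7/2 ≈ 3.500
  cycle 1 → 0 → 1: weight = 7, length = 2, mean = 7/2 ≈ 3.500
Minimum mean = 1.000, attained e.g. along the cycle 1 → 1 with weight 1 and length 1. So λ(A) = 1/1 = 1.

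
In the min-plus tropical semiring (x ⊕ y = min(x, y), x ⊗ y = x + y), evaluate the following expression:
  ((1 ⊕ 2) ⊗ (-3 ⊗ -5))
((1 ⊕ 2) ⊗ (-3 ⊗ -5)) = -7

Expand innermost to outermost. Recall ⊕ takes the minimum of its arguments and ⊗ takes their sum. Working out the expression ((1 ⊕ 2) ⊗ (-3 ⊗ -5)) gives -7.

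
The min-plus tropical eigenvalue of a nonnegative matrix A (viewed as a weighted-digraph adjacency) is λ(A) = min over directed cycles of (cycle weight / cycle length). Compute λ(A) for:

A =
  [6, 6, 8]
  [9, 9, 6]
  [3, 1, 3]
λ(A) = 3

Enumerate directed cycles and compute their means (weight / length). Sample:
  cycle 0 → 0: weight = 6, length = 1, mean = 6/1 ≈ 6.000
  cycle 1 → 1: weight = 9, length = 1, mean = 9/1 ≈ 9.000
  cycle 2 → 2: weight = 3, length = 1, mean = 3/1 ≈ 3.000
  cycle 0 → 1 → 0: weight = 15, length = 2, mean = 15/2 ≈ 7.500
  cycle 0 → 2 → 0: weight = 11, length = 2, mean = 11/2 ≈ 5.500
  cycle 1 → 0 → 1: weight = 15, length = 2, mean = 15/2 ≈ 7.500
Minimum mean = 3.000, attained e.g. along the cycle 2 → 2 with weight 3 and length 1. So λ(A) = 3/1 = 3.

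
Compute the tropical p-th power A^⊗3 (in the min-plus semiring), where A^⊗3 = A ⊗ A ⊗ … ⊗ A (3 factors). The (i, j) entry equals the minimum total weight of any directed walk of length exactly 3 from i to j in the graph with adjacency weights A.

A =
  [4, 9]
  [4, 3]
A^⊗3 =
  [12, 15]
  [10, 9]

Each entry (A^⊗3)_ij equals the minimum over all length-3 walks i = v_0 → v_1 → … → v_3 = j of Σ_t A[v_t][v_{t+1}]. For example, for (i, j) = (0, 1) we minimise over 4 possible intermediate vertex sequences; the minimum is 15, attained along the walk 0 → 1 → 1 → 1.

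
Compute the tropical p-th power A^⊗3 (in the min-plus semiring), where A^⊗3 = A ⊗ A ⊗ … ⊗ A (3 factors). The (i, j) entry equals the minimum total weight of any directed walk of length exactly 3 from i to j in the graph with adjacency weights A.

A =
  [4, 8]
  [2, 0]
A^⊗3 =
  [10, 8]
  [2, 0]

Each entry (A^⊗3)_ij equals the minimum over all length-3 walks i = v_0 → v_1 → … → v_3 = j of Σ_t A[v_t][v_{t+1}]. For example, for (i, j) = (0, 1) we minimise over 4 possible intermediate vertex sequences; the minimum is 8, attained along the walk 0 → 1 → 1 → 1.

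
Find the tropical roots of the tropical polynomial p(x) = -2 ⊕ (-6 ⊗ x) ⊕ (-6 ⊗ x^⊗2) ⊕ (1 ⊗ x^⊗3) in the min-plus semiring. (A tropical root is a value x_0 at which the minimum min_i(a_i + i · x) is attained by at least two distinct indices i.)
Roots: {-7, 0, 4}

Each tropical root is a break point of the lower envelope of the lines y = a_i + i · x (there are 4 lines, with slopes 0, 1, ..., 3). Only the lines that attain the minimum somewhere contribute to roots; other lines are dominated. Here the surviving (envelope) indices are i = 3, i = 2, i = 1, i = 0.
Intersections between consecutive envelope lines give the roots: for adjacent envelope indices i < j the intersection is x = (a_i − a_j) / (j − i). Reading off the sorted break points: {-7, 0, 4}.
Verification: at each break x_0, at least two indices attain the minimum of min_i(a_i + i · x_0).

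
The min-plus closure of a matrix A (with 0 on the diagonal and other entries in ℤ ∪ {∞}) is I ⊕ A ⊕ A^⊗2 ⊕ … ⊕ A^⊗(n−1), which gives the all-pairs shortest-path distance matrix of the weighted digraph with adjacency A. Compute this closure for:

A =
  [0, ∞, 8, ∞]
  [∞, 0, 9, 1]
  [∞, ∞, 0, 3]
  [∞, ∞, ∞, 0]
Closure =
  [0, ∞, 8, 11]
  [∞, 0, 9, 1]
  [∞, ∞, 0, 3]
  [∞, ∞, ∞, 0]

This is the Floyd-Warshall all-pairs shortest-path computation. For each intermediate vertex k = 0, 1, …, 3, update dist[i][j] ← min(dist[i][j], dist[i][k] + dist[k][j]). The final matrix gives, for each (i, j), the minimum total weight of any directed path from i to j (possibly empty when i = j).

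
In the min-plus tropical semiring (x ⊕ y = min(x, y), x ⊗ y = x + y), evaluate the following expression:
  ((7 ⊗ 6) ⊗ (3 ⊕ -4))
((7 ⊗ 6) ⊗ (3 ⊕ -4)) = 9

Expand innermost to outermost. Recall ⊕ takes the minimum of its arguments and ⊗ takes their sum. Working out the expression ((7 ⊗ 6) ⊗ (3 ⊕ -4)) gives 9.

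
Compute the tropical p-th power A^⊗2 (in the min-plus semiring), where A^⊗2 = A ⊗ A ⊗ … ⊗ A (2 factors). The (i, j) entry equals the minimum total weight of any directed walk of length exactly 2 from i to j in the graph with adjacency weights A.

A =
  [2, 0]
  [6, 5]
A^⊗2 =
  [4, 2]
  [8, 6]

Each entry (A^⊗2)_ij equals the minimum over all length-2 walks i = v_0 → v_1 → … → v_2 = j of Σ_t A[v_t][v_{t+1}]. For example, for (i, j) = (0, 1) we minimise over 2 possible intermediate vertex sequences; the minimum is 2, attained along the walk 0 → 0 → 1.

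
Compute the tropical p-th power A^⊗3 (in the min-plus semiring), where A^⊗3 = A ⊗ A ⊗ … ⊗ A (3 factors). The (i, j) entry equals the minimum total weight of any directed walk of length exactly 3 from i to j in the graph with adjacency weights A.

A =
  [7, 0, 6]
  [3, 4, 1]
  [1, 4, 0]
A^⊗3 =
  [2, 3, 1]
  [2, 2, 1]
  [1, 1, 0]

Each entry (A^⊗3)_ij equals the minimum over all length-3 walks i = v_0 → v_1 → … → v_3 = j of Σ_t A[v_t][v_{t+1}]. For example, for (i, j) = (0, 2) we minimise over 9 possible intermediate vertex sequences; the minimum is 1, attained along the walk 0 → 1 → 2 → 2.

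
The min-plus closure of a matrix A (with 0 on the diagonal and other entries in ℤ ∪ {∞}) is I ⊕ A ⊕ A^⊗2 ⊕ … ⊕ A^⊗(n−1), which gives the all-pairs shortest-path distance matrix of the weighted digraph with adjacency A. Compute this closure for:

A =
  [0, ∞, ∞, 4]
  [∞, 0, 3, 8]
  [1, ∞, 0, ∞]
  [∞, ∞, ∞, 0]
Closure =
  [0, ∞, ∞, 4]
  [4, 0, 3, 8]
  [1, ∞, 0, 5]
  [∞, ∞, ∞, 0]

This is the Floyd-Warshall all-pairs shortest-path computation. For each intermediate vertex k = 0, 1, …, 3, update dist[i][j] ← min(dist[i][j], dist[i][k] + dist[k][j]). The final matrix gives, for each (i, j), the minimum total weight of any directed path from i to j (possibly empty when i = j).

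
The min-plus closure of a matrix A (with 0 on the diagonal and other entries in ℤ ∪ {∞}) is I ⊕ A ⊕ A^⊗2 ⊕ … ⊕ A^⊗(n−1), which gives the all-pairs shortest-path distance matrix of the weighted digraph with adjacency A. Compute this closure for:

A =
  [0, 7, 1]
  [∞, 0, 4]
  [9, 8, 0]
Closure =
  [0, 7, 1]
  [13, 0, 4]
  [9, 8, 0]

This is the Floyd-Warshall all-pairs shortest-path computation. For each intermediate vertex k = 0, 1, …, 2, update dist[i][j] ← min(dist[i][j], dist[i][k] + dist[k][j]). The final matrix gives, for each (i, j), the minimum total weight of any directed path from i to j (possibly empty when i = j).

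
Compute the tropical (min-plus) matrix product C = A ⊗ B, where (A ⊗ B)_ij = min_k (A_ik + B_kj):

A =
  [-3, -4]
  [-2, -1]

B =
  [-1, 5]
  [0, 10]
A ⊗ B =
  [-4, 2]
  [-3, 3]

Apply the min-plus product entry-by-entry:
  C[0][0] = min over k of (A[0][0] + B[0][0] = -3 + -1 = -4, A[0][1] + B[1][0] = -4 + 0 = -4) = -4 (attained at k = 0)
  C[0][1] = min over k of (A[0][0] + B[0][1] = -3 + 5 = 2, A[0][1] + B[1][1] = -4 + 10 = 6) = 2 (attained at k = 0)
  C[1][0] = min over k of (A[1][0] + B[0][0] = -2 + -1 = -3, A[1][1] + B[1][0] = -1 + 0 = -1) = -3 (attained at k = 0)
  C[1][1] = min over k of (A[1][0] + B[0][1] = -2 + 5 = 3, A[1][1] + B[1][1] = -1 + 10 = 9) = 3 (attained at k = 0)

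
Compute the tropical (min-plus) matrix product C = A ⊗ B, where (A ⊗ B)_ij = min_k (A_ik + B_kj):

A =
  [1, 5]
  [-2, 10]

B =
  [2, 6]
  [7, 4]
A ⊗ B =
  [3, 7]
  [0, 4]

Apply the min-plus product entry-by-entry:
  C[0][0] = min over k of (A[0][0] + B[0][0] = 1 + 2 = 3, A[0][1] + B[1][0] = 5 + 7 = 12) = 3 (attained at k = 0)
  C[0][1] = min over k of (A[0][0] + B[0][1] = 1 + 6 = 7, A[0][1] + B[1][1] = 5 + 4 = 9) = 7 (attained at k = 0)
  C[1][0] = min over k of (A[1][0] + B[0][0] = -2 + 2 = 0, A[1][1] + B[1][0] = 10 + 7 = 17) = 0 (attained at k = 0)
  C[1][1] = min over k of (A[1][0] + B[0][1] = -2 + 6 = 4, A[1][1] + B[1][1] = 10 + 4 = 14) = 4 (attained at k = 0)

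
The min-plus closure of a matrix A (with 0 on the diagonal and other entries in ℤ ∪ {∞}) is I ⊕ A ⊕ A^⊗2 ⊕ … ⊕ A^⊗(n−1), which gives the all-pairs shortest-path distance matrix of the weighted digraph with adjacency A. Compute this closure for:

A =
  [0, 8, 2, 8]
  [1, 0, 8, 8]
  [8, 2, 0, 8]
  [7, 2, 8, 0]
Closure =
  [0, 4, 2, 8]
  [1, 0, 3, 8]
  [3, 2, 0, 8]
  [3, 2, 5, 0]

This is the Floyd-Warshall all-pairs shortest-path computation. For each intermediate vertex k = 0, 1, …, 3, update dist[i][j] ← min(dist[i][j], dist[i][k] + dist[k][j]). The final matrix gives, for each (i, j), the minimum total weight of any directed path from i to j (possibly empty when i = j).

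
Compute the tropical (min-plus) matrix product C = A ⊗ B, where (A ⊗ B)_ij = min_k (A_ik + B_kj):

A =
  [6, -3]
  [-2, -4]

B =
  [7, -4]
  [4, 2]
A ⊗ B =
  [1, -1]
  [0, -6]

Apply the min-plus product entry-by-entry:
  C[0][0] = min over k of (A[0][0] + B[0][0] = 6 + 7 = 13, A[0][1] + B[1][0] = -3 + 4 = 1) = 1 (attained at k = 1)
  C[0][1] = min over k of (A[0][0] + B[0][1] = 6 + -4 = 2, A[0][1] + B[1][1] = -3 + 2 = -1) = -1 (attained at k = 1)
  C[1][0] = min over k of (A[1][0] + B[0][0] = -2 + 7 = 5, A[1][1] + B[1][0] = -4 + 4 = 0) = 0 (attained at k = 1)
  C[1][1] = min over k of (A[1][0] + B[0][1] = -2 + -4 = -6, A[1][1] + B[1][1] = -4 + 2 = -2) = -6 (attained at k = 0)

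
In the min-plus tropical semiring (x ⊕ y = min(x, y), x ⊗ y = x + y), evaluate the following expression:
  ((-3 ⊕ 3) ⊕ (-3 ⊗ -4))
((-3 ⊕ 3) ⊕ (-3 ⊗ -4)) = -7

Expand innermost to outermost. Recall ⊕ takes the minimum of its arguments and ⊗ takes their sum. Working out the expression ((-3 ⊕ 3) ⊕ (-3 ⊗ -4)) gives -7.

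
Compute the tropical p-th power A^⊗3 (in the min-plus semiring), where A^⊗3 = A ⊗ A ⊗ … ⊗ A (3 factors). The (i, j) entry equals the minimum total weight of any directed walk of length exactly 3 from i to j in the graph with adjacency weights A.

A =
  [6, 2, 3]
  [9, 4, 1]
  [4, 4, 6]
A^⊗3 =
  [7, 7, 7]
  [9, 7, 6]
  [9, 9, 7]

Each entry (A^⊗3)_ij equals the minimum over all length-3 walks i = v_0 → v_1 → … → v_3 = j of Σ_t A[v_t][v_{t+1}]. For example, for (i, j) = (0, 2) we minimise over 9 possible intermediate vertex sequences; the minimum is 7, attained along the walk 0 → 1 → 1 → 2.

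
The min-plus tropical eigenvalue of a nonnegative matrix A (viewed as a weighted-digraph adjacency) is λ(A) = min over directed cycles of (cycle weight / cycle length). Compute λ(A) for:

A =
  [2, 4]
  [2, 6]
λ(A) = 2

Enumerate directed cycles and compute their means (weight / length). Sample:
  cycle 0 → 0: weight = 2, length = 1, mean = 2/1 ≈ 2.000
  cycle 1 → 1: weight = 6, length = 1, mean = 6/1 ≈ 6.000
  cycle 0 → 1 → 0: weight = 6, length = 2, mean = 6/2 ≈ 3.000
  cycle 1 → 0 → 1: weight = 6, length = 2, mean = 6/2 ≈ 3.000
Minimum mean = 2.000, attained e.g. along the cycle 0 → 0 with weight 2 and length 1. So λ(A) = 2/1 = 2.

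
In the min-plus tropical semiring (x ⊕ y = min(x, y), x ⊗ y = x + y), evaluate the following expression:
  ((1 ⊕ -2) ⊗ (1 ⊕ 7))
((1 ⊕ -2) ⊗ (1 ⊕ 7)) = -1

Expand innermost to outermost. Recall ⊕ takes the minimum of its arguments and ⊗ takes their sum. Working out the expression ((1 ⊕ -2) ⊗ (1 ⊕ 7)) gives -1.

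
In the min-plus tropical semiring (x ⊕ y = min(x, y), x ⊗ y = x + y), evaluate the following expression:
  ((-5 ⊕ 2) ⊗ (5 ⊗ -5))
((-5 ⊕ 2) ⊗ (5 ⊗ -5)) = -5

Expand innermost to outermost. Recall ⊕ takes the minimum of its arguments and ⊗ takes their sum. Working out the expression ((-5 ⊕ 2) ⊗ (5 ⊗ -5)) gives -5.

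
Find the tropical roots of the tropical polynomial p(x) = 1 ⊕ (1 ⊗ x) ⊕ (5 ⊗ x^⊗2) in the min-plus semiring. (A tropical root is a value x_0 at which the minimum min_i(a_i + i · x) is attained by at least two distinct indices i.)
Roots: {-4, 0}

Each tropical root is a break point of the lower envelope of the lines y = a_i + i · x (there are 3 lines, with slopes 0, 1, ..., 2). Only the lines that attain the minimum somewhere contribute to roots; other lines are dominated. Here the surviving (envelope) indices are i = 2, i = 1, i = 0.
Intersections between consecutive envelope lines give the roots: for adjacent envelope indices i < j the intersection is x = (a_i − a_j) / (j − i). Reading off the sorted break points: {-4, 0}.
Verification: at each break x_0, at least two indices attain the minimum of min_i(a_i + i · x_0).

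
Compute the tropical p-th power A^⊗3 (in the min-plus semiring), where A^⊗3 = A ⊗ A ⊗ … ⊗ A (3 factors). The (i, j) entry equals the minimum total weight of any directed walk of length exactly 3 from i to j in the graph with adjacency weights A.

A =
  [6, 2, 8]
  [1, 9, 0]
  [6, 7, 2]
A^⊗3 =
  [8, 5, 4]
  [4, 8, 3]
  [9, 10, 6]

Each entry (A^⊗3)_ij equals the minimum over all length-3 walks i = v_0 → v_1 → … → v_3 = j of Σ_t A[v_t][v_{t+1}]. For example, for (i, j) = (0, 2) we minimise over 9 possible intermediate vertex sequences; the minimum is 4, attained along the walk 0 → 1 → 2 → 2.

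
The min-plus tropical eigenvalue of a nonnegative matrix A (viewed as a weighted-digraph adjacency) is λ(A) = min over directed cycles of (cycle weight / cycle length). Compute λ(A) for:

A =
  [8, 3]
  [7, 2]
λ(A) = 2

Enumerate directed cycles and compute their means (weight / length). Sample:
  cycle 0 → 0: weight = 8, length = 1, mean = 8/1 ≈ 8.000
  cycle 1 → 1: weight = 2, length = 1, mean = 2/1 ≈ 2.000
  cycle 0 → 1 → 0: weight = 10, length = 2, mean = 10/2 ≈ 5.000
  cycle 1 → 0 → 1: weight = 10, length = 2, mean = 10/2 ≈ 5.000
Minimum mean = 2.000, attained e.g. along the cycle 1 → 1 with weight 2 and length 1. So λ(A) = 2/1 = 2.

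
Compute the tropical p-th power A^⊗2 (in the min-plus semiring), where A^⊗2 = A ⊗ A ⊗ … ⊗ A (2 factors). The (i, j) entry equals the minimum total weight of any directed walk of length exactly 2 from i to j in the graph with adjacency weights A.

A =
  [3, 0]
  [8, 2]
A^⊗2 =
  [6, 2]
  [10, 4]

Each entry (A^⊗2)_ij equals the minimum over all length-2 walks i = v_0 → v_1 → … → v_2 = j of Σ_t A[v_t][v_{t+1}]. For example, for (i, j) = (0, 1) we minimise over 2 possible intermediate vertex sequences; the minimum is 2, attained along the walk 0 → 1 → 1.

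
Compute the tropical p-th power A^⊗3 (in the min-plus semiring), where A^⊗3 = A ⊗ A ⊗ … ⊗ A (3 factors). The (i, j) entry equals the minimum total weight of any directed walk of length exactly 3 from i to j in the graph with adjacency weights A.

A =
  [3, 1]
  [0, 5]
A^⊗3 =
  [4, 2]
  [1, 4]

Each entry (A^⊗3)_ij equals the minimum over all length-3 walks i = v_0 → v_1 → … → v_3 = j of Σ_t A[v_t][v_{t+1}]. For example, for (i, j) = (0, 1) we minimise over 4 possible intermediate vertex sequences; the minimum is 2, attained along the walk 0 → 1 → 0 → 1.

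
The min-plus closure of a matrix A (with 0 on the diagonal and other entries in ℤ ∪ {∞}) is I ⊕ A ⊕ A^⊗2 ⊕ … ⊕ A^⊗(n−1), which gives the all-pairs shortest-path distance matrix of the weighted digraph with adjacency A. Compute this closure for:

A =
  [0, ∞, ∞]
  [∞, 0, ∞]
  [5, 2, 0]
Closure =
  [0, ∞, ∞]
  [∞, 0, ∞]
  [5, 2, 0]

This is the Floyd-Warshall all-pairs shortest-path computation. For each intermediate vertex k = 0, 1, …, 2, update dist[i][j] ← min(dist[i][j], dist[i][k] + dist[k][j]). The final matrix gives, for each (i, j), the minimum total weight of any directed path from i to j (possibly empty when i = j).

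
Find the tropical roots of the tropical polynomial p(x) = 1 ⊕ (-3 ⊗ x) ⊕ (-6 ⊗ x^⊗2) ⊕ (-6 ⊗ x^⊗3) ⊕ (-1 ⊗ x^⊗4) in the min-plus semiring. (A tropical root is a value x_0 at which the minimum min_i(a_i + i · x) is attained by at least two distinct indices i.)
Roots: {-5, 0, 3, 4}

Each tropical root is a break point of the lower envelope of the lines y = a_i + i · x (there are 5 lines, with slopes 0, 1, ..., 4). Only the lines that attain the minimum somewhere contribute to roots; other lines are dominated. Here the surviving (envelope) indices are i = 4, i = 3, i = 2, i = 1, i = 0.
Intersections between consecutive envelope lines give the roots: for adjacent envelope indices i < j the intersection is x = (a_i − a_j) / (j − i). Reading off the sorted break points: {-5, 0, 3, 4}.
Verification: at each break x_0, at least two indices attain the minimum of min_i(a_i + i · x_0).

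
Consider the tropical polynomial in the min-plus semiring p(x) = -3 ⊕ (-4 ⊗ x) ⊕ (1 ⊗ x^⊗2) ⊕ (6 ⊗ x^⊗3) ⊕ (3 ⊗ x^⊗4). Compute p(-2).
p(-2) = -6

A tropical monomial a ⊗ x^⊗i evaluates to a + i · x. Evaluating each term at x = -2:
  Term 0 contributes -3 + 0 · -2 = -3
  Term 1 contributes -4 + 1 · -2 = -6
  Term 2 contributes 1 + 2 · -2 = -3
  Term 3 contributes 6 + 3 · -2 = 0
  Term 4 contributes 3 + 4 · -2 = -5
p(-2) = ⊕ of these = min[-3, -6, -3, 0, -5] = -6.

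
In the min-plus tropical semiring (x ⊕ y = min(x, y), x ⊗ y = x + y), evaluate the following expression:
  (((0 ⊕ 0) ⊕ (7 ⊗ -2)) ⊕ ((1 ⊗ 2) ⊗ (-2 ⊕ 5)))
(((0 ⊕ 0) ⊕ (7 ⊗ -2)) ⊕ ((1 ⊗ 2) ⊗ (-2 ⊕ 5))) = 0

Expand innermost to outermost. Recall ⊕ takes the minimum of its arguments and ⊗ takes their sum. Working out the expression (((0 ⊕ 0) ⊕ (7 ⊗ -2)) ⊕ ((1 ⊗ 2) ⊗ (-2 ⊕ 5))) gives 0.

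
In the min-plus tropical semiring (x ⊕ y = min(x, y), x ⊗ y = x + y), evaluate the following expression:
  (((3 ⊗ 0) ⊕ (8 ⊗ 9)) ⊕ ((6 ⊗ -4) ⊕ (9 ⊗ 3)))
(((3 ⊗ 0) ⊕ (8 ⊗ 9)) ⊕ ((6 ⊗ -4) ⊕ (9 ⊗ 3))) = 2

Expand innermost to outermost. Recall ⊕ takes the minimum of its arguments and ⊗ takes their sum. Working out the expression (((3 ⊗ 0) ⊕ (8 ⊗ 9)) ⊕ ((6 ⊗ -4) ⊕ (9 ⊗ 3))) gives 2.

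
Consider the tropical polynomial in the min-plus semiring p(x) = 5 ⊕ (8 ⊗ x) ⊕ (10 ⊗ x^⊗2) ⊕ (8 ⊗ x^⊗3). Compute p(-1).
p(-1) = 5

A tropical monomial a ⊗ x^⊗i evaluates to a + i · x. Evaluating each term at x = -1:
  Term 0 contributes 5 + 0 · -1 = 5
  Term 1 contributes 8 + 1 · -1 = 7
  Term 2 contributes 10 + 2 · -1 = 8
  Term 3 contributes 8 + 3 · -1 = 5
p(-1) = ⊕ of these = min[5, 7, 8, 5] = 5.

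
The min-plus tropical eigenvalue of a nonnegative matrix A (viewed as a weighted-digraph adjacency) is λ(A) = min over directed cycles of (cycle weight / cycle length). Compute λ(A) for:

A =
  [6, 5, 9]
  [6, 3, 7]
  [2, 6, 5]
λ(A) = 3

Enumerate directed cycles and compute their means (weight / length). Sample:
  cycle 0 → 0: weight = 6, length = 1, mean = 6/1 ≈ 6.000
  cycle 1 → 1: weight = 3, length = 1, mean = 3/1 ≈ 3.000
  cycle 2 → 2: weight = 5, length = 1, mean = 5/1 ≈ 5.000
  cycle 0 → 1 → 0: weight = 11, length = 2, mean = 11/2 ≈ 5.500
  cycle 0 → 2 → 0: weight = 11, length = 2, mean = 11/2 ≈ 5.500
  cycle 1 → 0 → 1: weight = 11, length = 2, mean = 11/2 ≈ 5.500
Minimum mean = 3.000, attained e.g. along the cycle 1 → 1 with weight 3 and length 1. So λ(A) = 3/1 = 3.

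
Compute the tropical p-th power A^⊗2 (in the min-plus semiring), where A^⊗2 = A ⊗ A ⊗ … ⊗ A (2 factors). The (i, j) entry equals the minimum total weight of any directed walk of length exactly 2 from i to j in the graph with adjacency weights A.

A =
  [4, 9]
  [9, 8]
A^⊗2 =
  [8, 13]
  [13, 16]

Each entry (A^⊗2)_ij equals the minimum over all length-2 walks i = v_0 → v_1 → … → v_2 = j of Σ_t A[v_t][v_{t+1}]. For example, for (i, j) = (0, 1) we minimise over 2 possible intermediate vertex sequences; the minimum is 13, attained along the walk 0 → 0 → 1.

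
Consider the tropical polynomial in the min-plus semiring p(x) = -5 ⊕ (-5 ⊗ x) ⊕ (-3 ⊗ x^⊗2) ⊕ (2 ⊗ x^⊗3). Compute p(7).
p(7) = -5

A tropical monomial a ⊗ x^⊗i evaluates to a + i · x. Evaluating each term at x = 7:
  Term 0 contributes -5 + 0 · 7 = -5
  Term 1 contributes -5 + 1 · 7 = 2
  Term 2 contributes -3 + 2 · 7 = 11
  Term 3 contributes 2 + 3 · 7 = 23
p(7) = ⊕ of these = min[-5, 2, 11, 23] = -5.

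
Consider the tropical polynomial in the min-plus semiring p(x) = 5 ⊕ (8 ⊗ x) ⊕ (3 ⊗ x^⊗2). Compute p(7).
p(7) = 5

A tropical monomial a ⊗ x^⊗i evaluates to a + i · x. Evaluating each term at x = 7:
  Term 0 contributes 5 + 0 · 7 = 5
  Term 1 contributes 8 + 1 · 7 = 15
  Term 2 contributes 3 + 2 · 7 = 17
p(7) = ⊕ of these = min[5, 15, 17] = 5.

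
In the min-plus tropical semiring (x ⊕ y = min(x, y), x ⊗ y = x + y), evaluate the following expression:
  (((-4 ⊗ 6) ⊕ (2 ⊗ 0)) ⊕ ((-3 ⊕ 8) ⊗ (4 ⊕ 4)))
(((-4 ⊗ 6) ⊕ (2 ⊗ 0)) ⊕ ((-3 ⊕ 8) ⊗ (4 ⊕ 4))) = 1

Expand innermost to outermost. Recall ⊕ takes the minimum of its arguments and ⊗ takes their sum. Working out the expression (((-4 ⊗ 6) ⊕ (2 ⊗ 0)) ⊕ ((-3 ⊕ 8) ⊗ (4 ⊕ 4))) gives 1.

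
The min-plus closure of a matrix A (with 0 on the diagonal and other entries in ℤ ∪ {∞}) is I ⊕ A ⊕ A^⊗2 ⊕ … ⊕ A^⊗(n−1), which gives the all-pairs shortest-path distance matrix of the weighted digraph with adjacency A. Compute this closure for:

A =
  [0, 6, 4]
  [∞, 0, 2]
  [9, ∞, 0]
Closure =
  [0, 6, 4]
  [11, 0, 2]
  [9, 15, 0]

This is the Floyd-Warshall all-pairs shortest-path computation. For each intermediate vertex k = 0, 1, …, 2, update dist[i][j] ← min(dist[i][j], dist[i][k] + dist[k][j]). The final matrix gives, for each (i, j), the minimum total weight of any directed path from i to j (possibly empty when i = j).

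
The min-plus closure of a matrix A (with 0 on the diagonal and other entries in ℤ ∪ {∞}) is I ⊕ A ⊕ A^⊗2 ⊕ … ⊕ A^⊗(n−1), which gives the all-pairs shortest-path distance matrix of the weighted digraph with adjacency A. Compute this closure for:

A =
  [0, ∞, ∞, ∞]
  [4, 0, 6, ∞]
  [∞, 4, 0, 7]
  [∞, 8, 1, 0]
Closure =
  [0, ∞, ∞, ∞]
  [4, 0, 6, 13]
  [8, 4, 0, 7]
  [9, 5, 1, 0]

This is the Floyd-Warshall all-pairs shortest-path computation. For each intermediate vertex k = 0, 1, …, 3, update dist[i][j] ← min(dist[i][j], dist[i][k] + dist[k][j]). The final matrix gives, for each (i, j), the minimum total weight of any directed path from i to j (possibly empty when i = j).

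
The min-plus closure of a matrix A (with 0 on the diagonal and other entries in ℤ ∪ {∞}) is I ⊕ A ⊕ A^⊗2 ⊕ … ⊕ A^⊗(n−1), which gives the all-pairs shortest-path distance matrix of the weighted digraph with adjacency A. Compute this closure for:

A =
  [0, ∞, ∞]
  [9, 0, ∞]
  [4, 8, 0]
Closure =
  [0, ∞, ∞]
  [9, 0, ∞]
  [4, 8, 0]

This is the Floyd-Warshall all-pairs shortest-path computation. For each intermediate vertex k = 0, 1, …, 2, update dist[i][j] ← min(dist[i][j], dist[i][k] + dist[k][j]). The final matrix gives, for each (i, j), the minimum total weight of any directed path from i to j (possibly empty when i = j).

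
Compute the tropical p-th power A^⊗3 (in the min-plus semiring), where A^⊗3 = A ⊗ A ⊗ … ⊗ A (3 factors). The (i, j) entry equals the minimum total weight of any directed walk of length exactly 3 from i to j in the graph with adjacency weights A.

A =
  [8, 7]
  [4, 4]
A^⊗3 =
  [15, 15]
  [12, 12]

Each entry (A^⊗3)_ij equals the minimum over all length-3 walks i = v_0 → v_1 → … → v_3 = j of Σ_t A[v_t][v_{t+1}]. For example, for (i, j) = (0, 1) we minimise over 4 possible intermediate vertex sequences; the minimum is 15, attained along the walk 0 → 1 → 1 → 1.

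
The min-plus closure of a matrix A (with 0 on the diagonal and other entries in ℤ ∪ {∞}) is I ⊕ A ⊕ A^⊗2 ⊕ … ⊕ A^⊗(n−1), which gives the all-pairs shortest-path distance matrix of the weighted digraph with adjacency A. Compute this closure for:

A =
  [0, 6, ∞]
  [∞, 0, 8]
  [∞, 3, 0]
Closure =
  [0, 6, 14]
  [∞, 0, 8]
  [∞, 3, 0]

This is the Floyd-Warshall all-pairs shortest-path computation. For each intermediate vertex k = 0, 1, …, 2, update dist[i][j] ← min(dist[i][j], dist[i][k] + dist[k][j]). The final matrix gives, for each (i, j), the minimum total weight of any directed path from i to j (possibly empty when i = j).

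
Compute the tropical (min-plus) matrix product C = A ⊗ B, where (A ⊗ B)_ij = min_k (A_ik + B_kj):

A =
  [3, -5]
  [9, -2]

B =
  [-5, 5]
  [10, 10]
A ⊗ B =
  [-2, 5]
  [4, 8]

Apply the min-plus product entry-by-entry:
  C[0][0] = min over k of (A[0][0] + B[0][0] = 3 + -5 = -2, A[0][1] + B[1][0] = -5 + 10 = 5) = -2 (attained at k = 0)
  C[0][1] = min over k of (A[0][0] + B[0][1] = 3 + 5 = 8, A[0][1] + B[1][1] = -5 + 10 = 5) = 5 (attained at k = 1)
  C[1][0] = min over k of (A[1][0] + B[0][0] = 9 + -5 = 4, A[1][1] + B[1][0] = -2 + 10 = 8) = 4 (attained at k = 0)
  C[1][1] = min over k of (A[1][0] + B[0][1] = 9 + 5 = 14, A[1][1] + B[1][1] = -2 + 10 = 8) = 8 (attained at k = 1)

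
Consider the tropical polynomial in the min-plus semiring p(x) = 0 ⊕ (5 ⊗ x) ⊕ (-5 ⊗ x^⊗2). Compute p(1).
p(1) = -3

A tropical monomial a ⊗ x^⊗i evaluates to a + i · x. Evaluating each term at x = 1:
  Term 0 contributes 0 + 0 · 1 = 0
  Term 1 contributes 5 + 1 · 1 = 6
  Term 2 contributes -5 + 2 · 1 = -3
p(1) = ⊕ of these = min[0, 6, -3] = -3.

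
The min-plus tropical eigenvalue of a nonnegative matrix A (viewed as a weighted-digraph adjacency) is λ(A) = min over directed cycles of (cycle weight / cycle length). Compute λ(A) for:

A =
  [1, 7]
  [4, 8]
λ(A) = 1

Enumerate directed cycles and compute their means (weight / length). Sample:
  cycle 0 → 0: weight = 1, length = 1, mean = 1/1 ≈ 1.000
  cycle 1 → 1: weight = 8, length = 1, mean = 8/1 ≈ 8.000
  cycle 0 → 1 → 0: weight = 11, length = 2, mean = 11/2 ≈ 5.500
  cycle 1 → 0 → 1: weight = 11, length = 2, mean = 11/2 ≈ 5.500
Minimum mean = 1.000, attained e.g. along the cycle 0 → 0 with weight 1 and length 1. So λ(A) = 1/1 = 1.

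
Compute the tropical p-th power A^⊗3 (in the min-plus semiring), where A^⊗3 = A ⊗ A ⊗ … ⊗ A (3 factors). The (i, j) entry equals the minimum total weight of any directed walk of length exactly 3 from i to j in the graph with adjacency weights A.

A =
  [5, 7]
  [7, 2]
A^⊗3 =
  [15, 11]
  [11, 6]

Each entry (A^⊗3)_ij equals the minimum over all length-3 walks i = v_0 → v_1 → … → v_3 = j of Σ_t A[v_t][v_{t+1}]. For example, for (i, j) = (0, 1) we minimise over 4 possible intermediate vertex sequences; the minimum is 11, attained along the walk 0 → 1 → 1 → 1.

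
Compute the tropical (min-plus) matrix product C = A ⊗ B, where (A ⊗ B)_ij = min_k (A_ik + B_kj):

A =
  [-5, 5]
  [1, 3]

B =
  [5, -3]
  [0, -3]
A ⊗ B =
  [0, -8]
  [3, -2]

Apply the min-plus product entry-by-entry:
  C[0][0] = min over k of (A[0][0] + B[0][0] = -5 + 5 = 0, A[0][1] + B[1][0] = 5 + 0 = 5) = 0 (attained at k = 0)
  C[0][1] = min over k of (A[0][0] + B[0][1] = -5 + -3 = -8, A[0][1] + B[1][1] = 5 + -3 = 2) = -8 (attained at k = 0)
  C[1][0] = min over k of (A[1][0] + B[0][0] = 1 + 5 = 6, A[1][1] + B[1][0] = 3 + 0 = 3) = 3 (attained at k = 1)
  C[1][1] = min over k of (A[1][0] + B[0][1] = 1 + -3 = -2, A[1][1] + B[1][1] = 3 + -3 = 0) = -2 (attained at k = 0)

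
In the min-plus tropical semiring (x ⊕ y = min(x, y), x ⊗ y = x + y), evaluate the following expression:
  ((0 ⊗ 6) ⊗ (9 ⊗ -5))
((0 ⊗ 6) ⊗ (9 ⊗ -5)) = 10

Expand innermost to outermost. Recall ⊕ takes the minimum of its arguments and ⊗ takes their sum. Working out the expression ((0 ⊗ 6) ⊗ (9 ⊗ -5)) gives 10.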